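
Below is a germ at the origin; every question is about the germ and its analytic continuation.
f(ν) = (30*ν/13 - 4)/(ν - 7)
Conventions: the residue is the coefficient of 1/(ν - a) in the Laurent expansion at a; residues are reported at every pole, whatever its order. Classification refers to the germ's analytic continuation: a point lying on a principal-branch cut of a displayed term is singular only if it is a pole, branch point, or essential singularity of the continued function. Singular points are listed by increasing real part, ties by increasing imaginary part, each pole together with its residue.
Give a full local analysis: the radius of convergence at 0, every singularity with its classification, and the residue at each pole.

Denominator factor (ν - 7): pole of order 1 at 7, modulus 7.
The radius of convergence is the smallest modulus among the singular points: 7.
At the order-1 pole 7 set g(ν) = (ν - (7))*f(ν) = 30*ν/13 - 4.
Simple pole: residue = g(a) at a = 7, which is 158/13.

Radius of convergence at 0: 7.
At 7: a pole of order 1; residue 158/13.


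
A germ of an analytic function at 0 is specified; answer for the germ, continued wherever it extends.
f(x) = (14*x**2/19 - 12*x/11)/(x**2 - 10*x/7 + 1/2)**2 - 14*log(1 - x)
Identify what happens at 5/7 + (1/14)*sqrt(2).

The point is a pole of order 2.

The denominator factor x**2 - 10*x/7 + 1/2 vanishes at 5/7 + (1/14)*sqrt(2) and appears to the power 2; the numerator there equals -579/1463 - (4/1463)*sqrt(2), nonzero, and no other factor vanishes.
The branch terms are analytic at this point.
Hence a pole whose order is the multiplicity, 2.


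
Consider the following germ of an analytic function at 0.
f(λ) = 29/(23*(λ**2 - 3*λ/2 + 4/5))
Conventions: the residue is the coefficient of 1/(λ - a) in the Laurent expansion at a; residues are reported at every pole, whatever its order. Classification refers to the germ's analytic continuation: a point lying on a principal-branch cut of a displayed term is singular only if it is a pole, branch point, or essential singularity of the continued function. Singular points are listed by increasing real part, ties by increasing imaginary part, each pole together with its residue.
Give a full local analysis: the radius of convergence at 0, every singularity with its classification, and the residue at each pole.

Radius of convergence at 0: (2/5)*sqrt(5).
At (3/4) - ((1/20)*sqrt(95))*i: a pole of order 1; residue ((58/437)*sqrt(95))*i.
At (3/4) + ((1/20)*sqrt(95))*i: a pole of order 1; residue -((58/437)*sqrt(95))*i.

Denominator factor (λ**2 - 3*λ/2 + 4/5): discriminant -19/20, complex-conjugate roots (3/4) + ((1/20)*sqrt(95))*i and (3/4) - ((1/20)*sqrt(95))*i; poles of order 1, moduli (2/5)*sqrt(5) and (2/5)*sqrt(5).
The radius of convergence is the smallest modulus among the singular points: (2/5)*sqrt(5).
The factor λ**2 - 3*λ/2 + 4/5 splits as (λ - a)(λ - a') with a = (3/4) - ((1/20)*sqrt(95))*i, a' = (3/4) + ((1/20)*sqrt(95))*i. At the order-1 pole a set g(λ) = (λ - a)*f(λ) = [29/23] / (λ - a').
Simple pole: residue = g(a) at a = (3/4) - ((1/20)*sqrt(95))*i, which is ((58/437)*sqrt(95))*i.
The factor λ**2 - 3*λ/2 + 4/5 splits as (λ - a)(λ - a') with a = (3/4) + ((1/20)*sqrt(95))*i, a' = (3/4) - ((1/20)*sqrt(95))*i. At the order-1 pole a set g(λ) = (λ - a)*f(λ) = [29/23] / (λ - a').
Simple pole: residue = g(a) at a = (3/4) + ((1/20)*sqrt(95))*i, which is -((58/437)*sqrt(95))*i.
List the singular points by increasing real part (a conjugate pair: the negative imaginary part first).


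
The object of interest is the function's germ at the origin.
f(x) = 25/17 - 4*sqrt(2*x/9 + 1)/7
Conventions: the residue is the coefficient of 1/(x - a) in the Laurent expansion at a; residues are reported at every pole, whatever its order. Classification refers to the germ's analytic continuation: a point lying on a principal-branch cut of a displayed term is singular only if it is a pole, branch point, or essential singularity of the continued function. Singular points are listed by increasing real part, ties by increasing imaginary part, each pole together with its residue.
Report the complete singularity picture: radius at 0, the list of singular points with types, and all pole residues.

Branch term (-4/7)*sqrt(1 - x/(-9/2)): its argument vanishes at x = -9/2, a square-root branch point, modulus 9/2.
The radius of convergence is the smallest modulus among the singular points: 9/2.

Radius of convergence at 0: 9/2.
At -9/2: an algebraic (square-root) branch point.


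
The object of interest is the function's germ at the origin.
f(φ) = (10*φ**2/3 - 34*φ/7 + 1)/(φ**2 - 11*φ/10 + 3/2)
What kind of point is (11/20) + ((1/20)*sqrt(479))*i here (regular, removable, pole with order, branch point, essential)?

The point is a pole of order 1.

The denominator factor φ**2 - 11*φ/10 + 3/2 vanishes at (11/20) + ((1/20)*sqrt(479))*i and appears to the power 1; the numerator there equals (-391/84) - ((5/84)*sqrt(479))*i, nonzero, and no other factor vanishes.
Hence a pole whose order is the multiplicity, 1.


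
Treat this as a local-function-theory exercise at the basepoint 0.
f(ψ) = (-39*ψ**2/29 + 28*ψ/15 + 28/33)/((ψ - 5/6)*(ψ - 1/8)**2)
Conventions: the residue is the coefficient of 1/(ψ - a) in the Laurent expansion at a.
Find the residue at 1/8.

At the order-2 pole 1/8 set g(ψ) = (ψ - (1/8))^2*f(ψ) = (-39*ψ**2/29 + 28*ψ/15 + 28/33)/(ψ - 5/6).
Order-2 pole: residue = g'(a); g'(1/8) = -394109/92191, so the residue is -394109/92191.

The residue is -394109/92191.


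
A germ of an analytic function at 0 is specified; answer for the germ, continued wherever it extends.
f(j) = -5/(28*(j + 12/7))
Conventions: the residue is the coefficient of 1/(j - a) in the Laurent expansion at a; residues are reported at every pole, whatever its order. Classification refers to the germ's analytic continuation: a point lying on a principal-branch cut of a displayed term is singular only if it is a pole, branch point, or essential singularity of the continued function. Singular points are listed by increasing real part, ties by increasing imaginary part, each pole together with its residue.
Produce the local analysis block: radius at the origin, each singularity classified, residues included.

Radius of convergence at 0: 12/7.
At -12/7: a pole of order 1; residue -5/28.

Denominator factor (j + 12/7): pole of order 1 at -12/7, modulus 12/7.
The radius of convergence is the smallest modulus among the singular points: 12/7.
At the order-1 pole -12/7 set g(j) = (j - (-12/7))*f(j) = -5/28.
Simple pole: residue = g(a) at a = -12/7, which is -5/28.


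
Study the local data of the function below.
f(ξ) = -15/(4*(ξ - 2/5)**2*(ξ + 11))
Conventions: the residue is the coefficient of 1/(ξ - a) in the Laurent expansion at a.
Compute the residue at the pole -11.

The residue is -125/4332.

At the order-1 pole -11 set g(ξ) = (ξ - (-11))*f(ξ) = -15/(4*(ξ - 2/5)**2).
Simple pole: residue = g(a) at a = -11, which is -125/4332.


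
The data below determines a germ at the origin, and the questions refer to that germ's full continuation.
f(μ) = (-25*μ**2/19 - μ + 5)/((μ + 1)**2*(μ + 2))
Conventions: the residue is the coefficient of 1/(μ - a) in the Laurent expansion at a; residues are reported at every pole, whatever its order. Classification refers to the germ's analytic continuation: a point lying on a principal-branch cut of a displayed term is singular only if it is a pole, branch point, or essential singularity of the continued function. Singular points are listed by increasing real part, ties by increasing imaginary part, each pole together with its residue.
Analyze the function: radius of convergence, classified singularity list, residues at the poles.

Radius of convergence at 0: 1.
At -2: a pole of order 1; residue 33/19.
At -1: a pole of order 2; residue -58/19.

Denominator factor (μ + 1)^2: pole of order 2 at -1, modulus 1.
Denominator factor (μ + 2): pole of order 1 at -2, modulus 2.
The radius of convergence is the smallest modulus among the singular points: 1.
At the order-1 pole -2 set g(μ) = (μ - (-2))*f(μ) = (-25*μ**2/19 - μ + 5)/(μ + 1)**2.
Simple pole: residue = g(a) at a = -2, which is 33/19.
At the order-2 pole -1 set g(μ) = (μ - (-1))^2*f(μ) = (-25*μ**2/19 - μ + 5)/(μ + 2).
Order-2 pole: residue = g'(a); g'(-1) = -58/19, so the residue is -58/19.
List the singular points by increasing real part (a conjugate pair: the negative imaginary part first).


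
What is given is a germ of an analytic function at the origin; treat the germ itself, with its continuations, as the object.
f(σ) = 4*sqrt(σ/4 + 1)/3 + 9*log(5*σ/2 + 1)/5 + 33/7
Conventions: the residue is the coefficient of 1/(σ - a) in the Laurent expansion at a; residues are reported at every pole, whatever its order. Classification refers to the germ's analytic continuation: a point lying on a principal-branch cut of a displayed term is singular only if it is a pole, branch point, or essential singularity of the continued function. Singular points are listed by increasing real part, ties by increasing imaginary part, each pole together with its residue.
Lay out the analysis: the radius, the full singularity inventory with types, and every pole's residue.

Branch term (9/5)*log(1 - σ/(-2/5)): its argument vanishes at σ = -2/5, a logarithmic branch point, modulus 2/5.
Branch term (4/3)*sqrt(1 - σ/(-4)): its argument vanishes at σ = -4, a square-root branch point, modulus 4.
The radius of convergence is the smallest modulus among the singular points: 2/5.
List the singular points by increasing real part (a conjugate pair: the negative imaginary part first).

Radius of convergence at 0: 2/5.
At -4: an algebraic (square-root) branch point.
At -2/5: a logarithmic branch point.


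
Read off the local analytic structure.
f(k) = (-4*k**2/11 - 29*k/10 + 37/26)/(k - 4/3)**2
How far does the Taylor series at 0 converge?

The radius of convergence is 4/3.

Denominator factor (k - 4/3)^2: pole of order 2 at 4/3, modulus 4/3.
The radius of convergence is the smallest modulus among the singular points: 4/3.


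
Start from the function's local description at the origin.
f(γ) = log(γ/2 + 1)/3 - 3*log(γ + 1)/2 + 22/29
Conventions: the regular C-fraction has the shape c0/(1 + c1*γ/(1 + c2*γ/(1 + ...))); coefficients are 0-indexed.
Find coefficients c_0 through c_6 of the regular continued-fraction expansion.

The regular C-fraction coefficients are [22/29, 58/33, -1295/1056, -2783/41440, 180762/327635, 8356376/68599179, 13501211669/34992631008].

Taylor coefficients (expand at 0): a_0 = 22/29, a_1 = -4/3, a_2 = 17/24, a_3 = -35/72, a_4 = 71/192, a_5 = -143/480, a_6 = 287/1152.
c0 = a_0 = 22/29. Peel one level at a time: if S = 1 + c*γ/S' with S'(0) = 1, then c is the γ-coefficient of S and S' = c*γ/(S - 1).
S_1 = c0/f = 1 + (58/33)*γ + (37555/17424)*γ^2 + ...; c1 = 58/33.
S_2 = c1*γ/(S_1 - 1) = 1 + (-1295/1056)*γ + (-253/3072)*γ^2 + ...; c2 = -1295/1056.
S_3 = c2*γ/(S_2 - 1) = 1 + (-2783/41440)*γ + (994191/26832400)*γ^2 + ...; c3 = -2783/41440.
S_4 = c3*γ/(S_3 - 1) = 1 + (180762/327635)*γ + (-64528/960135)*γ^2 + ...; c4 = 180762/327635.
S_5 = c4*γ/(S_4 - 1) = 1 + (8356376/68599179)*γ + (-13821398507/294074105796)*γ^2 + ...; c5 = 8356376/68599179.
S_6 = c5*γ/(S_5 - 1) = 1 + (13501211669/34992631008)*γ + ...; c6 = 13501211669/34992631008.


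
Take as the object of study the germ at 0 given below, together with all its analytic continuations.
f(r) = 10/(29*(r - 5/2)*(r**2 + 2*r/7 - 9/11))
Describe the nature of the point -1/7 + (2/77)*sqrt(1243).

The denominator factor r**2 + 2*r/7 - 9/11 vanishes at -1/7 + (2/77)*sqrt(1243) and appears to the power 1; the numerator there equals 10/29, nonzero, and no other factor vanishes.
Hence a pole whose order is the multiplicity, 1.

The point is a pole of order 1.


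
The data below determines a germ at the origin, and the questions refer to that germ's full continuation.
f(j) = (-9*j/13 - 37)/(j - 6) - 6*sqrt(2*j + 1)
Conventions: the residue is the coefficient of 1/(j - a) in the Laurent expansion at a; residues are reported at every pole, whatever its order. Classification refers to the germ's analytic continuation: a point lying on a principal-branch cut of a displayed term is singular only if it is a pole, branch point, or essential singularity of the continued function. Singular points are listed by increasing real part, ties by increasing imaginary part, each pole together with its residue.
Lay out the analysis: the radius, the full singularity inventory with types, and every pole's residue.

Denominator factor (j - 6): pole of order 1 at 6, modulus 6.
Branch term (-6)*sqrt(1 - j/(-1/2)): its argument vanishes at j = -1/2, a square-root branch point, modulus 1/2.
The radius of convergence is the smallest modulus among the singular points: 1/2.
The branch term is analytic at 6 and contributes nothing to the residue; only the rational part matters.
At the order-1 pole 6 set g(j) = (j - (6))*(rational part) = -9*j/13 - 37.
Simple pole: residue = g(a) at a = 6, which is -535/13.
List the singular points by increasing real part (a conjugate pair: the negative imaginary part first).

Radius of convergence at 0: 1/2.
At -1/2: an algebraic (square-root) branch point.
At 6: a pole of order 1; residue -535/13.


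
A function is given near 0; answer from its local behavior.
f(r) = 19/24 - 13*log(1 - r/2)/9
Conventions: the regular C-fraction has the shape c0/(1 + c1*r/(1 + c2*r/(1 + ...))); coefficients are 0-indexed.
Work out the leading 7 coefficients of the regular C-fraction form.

The regular C-fraction coefficients are [19/24, -52/57, 151/228, 19/604, -85/302, -151/2550, -973/5100].

Taylor coefficients (expand at 0): a_0 = 19/24, a_1 = 13/18, a_2 = 13/72, a_3 = 13/216, a_4 = 13/576, a_5 = 13/1440, a_6 = 13/3456.
c0 = a_0 = 19/24. Peel one level at a time: if S = 1 + c*r/S' with S'(0) = 1, then c is the r-coefficient of S and S' = c*r/(S - 1).
S_1 = c0/f = 1 + (-52/57)*r + (1963/3249)*r^2 + ...; c1 = -52/57.
S_2 = c1*r/(S_1 - 1) = 1 + (151/228)*r + (-1/48)*r^2 + ...; c2 = 151/228.
S_3 = c2*r/(S_2 - 1) = 1 + (19/604)*r + (1615/182408)*r^2 + ...; c3 = 19/604.
S_4 = c3*r/(S_3 - 1) = 1 + (-85/302)*r + (-1/60)*r^2 + ...; c4 = -85/302.
S_5 = c4*r/(S_4 - 1) = 1 + (-151/2550)*r + (-146923/13005000)*r^2 + ...; c5 = -151/2550.
S_6 = c5*r/(S_5 - 1) = 1 + (-973/5100)*r + ...; c6 = -973/5100.


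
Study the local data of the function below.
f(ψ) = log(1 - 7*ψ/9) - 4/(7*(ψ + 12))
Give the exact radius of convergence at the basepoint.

The radius of convergence is 9/7.

Denominator factor (ψ + 12): pole of order 1 at -12, modulus 12.
Branch term (1)*log(1 - ψ/(9/7)): its argument vanishes at ψ = 9/7, a logarithmic branch point, modulus 9/7.
The radius of convergence is the smallest modulus among the singular points: 9/7.


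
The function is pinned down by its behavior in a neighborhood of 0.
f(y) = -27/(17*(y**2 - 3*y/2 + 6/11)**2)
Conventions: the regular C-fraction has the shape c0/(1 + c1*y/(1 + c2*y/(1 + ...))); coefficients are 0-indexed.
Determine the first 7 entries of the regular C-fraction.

Taylor coefficients (expand at 0): a_0 = -363/68, a_1 = -3993/136, a_2 = -110473/1088, a_3 = -307461/1088, a_4 = -12049543/17408, a_5 = -54274187/34816, a_6 = -8295898061/2506752.
c0 = a_0 = -363/68. Peel one level at a time: if S = 1 + c*y/S' with S'(0) = 1, then c is the y-coefficient of S and S' = c*y/(S - 1).
S_1 = c0/f = 1 + (-11/2)*y + (539/48)*y^2 + ...; c1 = -11/2.
S_2 = c1*y/(S_1 - 1) = 1 + (49/24)*y + (1345/576)*y^2 + ...; c2 = 49/24.
S_3 = c2*y/(S_2 - 1) = 1 + (-1345/1176)*y + (3652/7203)*y^2 + ...; c3 = -1345/1176.
S_4 = c3*y/(S_3 - 1) = 1 + (29216/65905)*y + (650496/1809025)*y^2 + ...; c4 = 29216/65905.
S_5 = c4*y/(S_4 - 1) = 1 + (-90552/111635)*y + (2156/20667)*y^2 + ...; c5 = -90552/111635.
S_6 = c5*y/(S_5 - 1) = 1 + (1345/10458)*y + ...; c6 = 1345/10458.

The regular C-fraction coefficients are [-363/68, -11/2, 49/24, -1345/1176, 29216/65905, -90552/111635, 1345/10458].


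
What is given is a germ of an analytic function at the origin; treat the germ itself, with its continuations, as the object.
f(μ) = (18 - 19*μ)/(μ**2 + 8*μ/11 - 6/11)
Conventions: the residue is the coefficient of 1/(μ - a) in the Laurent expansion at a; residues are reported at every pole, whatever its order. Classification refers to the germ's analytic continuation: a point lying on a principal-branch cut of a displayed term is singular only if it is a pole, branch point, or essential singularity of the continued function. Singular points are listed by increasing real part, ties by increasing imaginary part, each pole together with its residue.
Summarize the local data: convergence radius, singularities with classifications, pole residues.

Denominator factor (μ**2 + 8*μ/11 - 6/11): discriminant 328/121, real irrational roots -4/11 + (1/11)*sqrt(82) and -4/11 - (1/11)*sqrt(82); poles of order 1, moduli -4/11 + (1/11)*sqrt(82) and 4/11 + (1/11)*sqrt(82).
The radius of convergence is the smallest modulus among the singular points: -4/11 + (1/11)*sqrt(82).
The factor μ**2 + 8*μ/11 - 6/11 splits as (μ - a)(μ - a') with a = -4/11 - (1/11)*sqrt(82), a' = -4/11 + (1/11)*sqrt(82). At the order-1 pole a set g(μ) = (μ - a)*f(μ) = [18 - 19*μ] / (μ - a').
Simple pole: residue = g(a) at a = -4/11 - (1/11)*sqrt(82), which is -19/2 - (137/82)*sqrt(82).
The factor μ**2 + 8*μ/11 - 6/11 splits as (μ - a)(μ - a') with a = -4/11 + (1/11)*sqrt(82), a' = -4/11 - (1/11)*sqrt(82). At the order-1 pole a set g(μ) = (μ - a)*f(μ) = [18 - 19*μ] / (μ - a').
Simple pole: residue = g(a) at a = -4/11 + (1/11)*sqrt(82), which is -19/2 + (137/82)*sqrt(82).
List the singular points by increasing real part (a conjugate pair: the negative imaginary part first).

Radius of convergence at 0: -4/11 + (1/11)*sqrt(82).
At -4/11 - (1/11)*sqrt(82): a pole of order 1; residue -19/2 - (137/82)*sqrt(82).
At -4/11 + (1/11)*sqrt(82): a pole of order 1; residue -19/2 + (137/82)*sqrt(82).


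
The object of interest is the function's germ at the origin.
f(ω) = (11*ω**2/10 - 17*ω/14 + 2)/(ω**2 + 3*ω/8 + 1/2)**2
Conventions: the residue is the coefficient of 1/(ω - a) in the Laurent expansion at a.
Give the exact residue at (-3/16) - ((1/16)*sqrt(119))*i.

The factor ω**2 + 3*ω/8 + 1/2 splits as (ω - a)(ω - a') with a = (-3/16) - ((1/16)*sqrt(119))*i, a' = (-3/16) + ((1/16)*sqrt(119))*i. At the order-2 pole a set g(ω) = (ω - a)^2*f(ω) = [11*ω**2/10 - 17*ω/14 + 2] / (ω - a')^2.
Order-2 pole: residue = g'(a); g'((-3/16) - ((1/16)*sqrt(119))*i) = ((5856/29155)*sqrt(119))*i, so the residue is ((5856/29155)*sqrt(119))*i.

The residue is ((5856/29155)*sqrt(119))*i.


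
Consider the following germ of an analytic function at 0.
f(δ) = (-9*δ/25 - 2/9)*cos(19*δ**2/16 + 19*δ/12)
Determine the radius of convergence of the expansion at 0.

The radius of convergence is infinite.

The factor cos(19*δ**2/16 + 19*δ/12) is entire and contributes no finite singular point.
The polynomial part has no poles.
No finite singular points: the Taylor series at 0 converges everywhere.


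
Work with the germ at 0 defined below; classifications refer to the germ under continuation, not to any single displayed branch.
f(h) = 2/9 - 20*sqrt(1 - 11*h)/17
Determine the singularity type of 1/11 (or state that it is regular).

The term (-20/17)*sqrt(1 - h/(1/11)) has argument 1 - 1/11/(1/11) = 0 at 1/11: a square-root (algebraic, two-sheeted) branch point; the remaining terms are analytic or single-valued there.

The point is an algebraic (square-root) branch point.


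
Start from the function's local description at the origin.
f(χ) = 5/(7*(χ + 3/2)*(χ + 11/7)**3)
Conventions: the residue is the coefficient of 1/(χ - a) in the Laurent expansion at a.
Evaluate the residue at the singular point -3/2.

The residue is 1960.

At the order-1 pole -3/2 set g(χ) = (χ - (-3/2))*f(χ) = 5/(7*(χ + 11/7)**3).
Simple pole: residue = g(a) at a = -3/2, which is 1960.


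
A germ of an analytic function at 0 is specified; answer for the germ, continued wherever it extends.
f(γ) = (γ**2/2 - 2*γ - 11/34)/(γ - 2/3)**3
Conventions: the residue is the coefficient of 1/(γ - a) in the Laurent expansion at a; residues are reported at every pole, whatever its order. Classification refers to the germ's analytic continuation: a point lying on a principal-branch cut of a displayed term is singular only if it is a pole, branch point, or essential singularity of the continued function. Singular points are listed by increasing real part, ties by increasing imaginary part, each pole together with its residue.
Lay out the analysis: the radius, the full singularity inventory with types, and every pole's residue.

Radius of convergence at 0: 2/3.
At 2/3: a pole of order 3; residue 1/2.

Denominator factor (γ - 2/3)^3: pole of order 3 at 2/3, modulus 2/3.
The radius of convergence is the smallest modulus among the singular points: 2/3.
At the order-3 pole 2/3 set g(γ) = (γ - (2/3))^3*f(γ) = γ**2/2 - 2*γ - 11/34.
Order-3 pole: residue = g''(a)/2; g''(2/3) = 1, so the residue is 1/2.


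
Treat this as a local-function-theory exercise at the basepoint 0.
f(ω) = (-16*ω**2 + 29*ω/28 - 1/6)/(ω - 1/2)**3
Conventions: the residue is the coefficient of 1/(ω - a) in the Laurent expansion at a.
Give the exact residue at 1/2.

At the order-3 pole 1/2 set g(ω) = (ω - (1/2))^3*f(ω) = -16*ω**2 + 29*ω/28 - 1/6.
Order-3 pole: residue = g''(a)/2; g''(1/2) = -32, so the residue is -16.

The residue is -16.


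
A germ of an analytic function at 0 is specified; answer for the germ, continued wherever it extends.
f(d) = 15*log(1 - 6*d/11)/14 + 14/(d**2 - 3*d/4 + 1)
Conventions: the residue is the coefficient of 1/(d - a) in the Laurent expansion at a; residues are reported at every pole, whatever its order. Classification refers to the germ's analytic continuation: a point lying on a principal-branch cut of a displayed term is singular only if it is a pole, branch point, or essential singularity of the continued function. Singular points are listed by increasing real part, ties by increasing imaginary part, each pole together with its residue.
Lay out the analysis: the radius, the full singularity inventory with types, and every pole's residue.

Radius of convergence at 0: 1.
At (3/8) - ((1/8)*sqrt(55))*i: a pole of order 1; residue ((56/55)*sqrt(55))*i.
At (3/8) + ((1/8)*sqrt(55))*i: a pole of order 1; residue -((56/55)*sqrt(55))*i.
At 11/6: a logarithmic branch point.

Denominator factor (d**2 - 3*d/4 + 1): discriminant -55/16, complex-conjugate roots (3/8) + ((1/8)*sqrt(55))*i and (3/8) - ((1/8)*sqrt(55))*i; poles of order 1, moduli 1 and 1.
Branch term (15/14)*log(1 - d/(11/6)): its argument vanishes at d = 11/6, a logarithmic branch point, modulus 11/6.
The radius of convergence is the smallest modulus among the singular points: 1.
The branch term is analytic at (3/8) - ((1/8)*sqrt(55))*i and contributes nothing to the residue; only the rational part matters.
The factor d**2 - 3*d/4 + 1 splits as (d - a)(d - a') with a = (3/8) - ((1/8)*sqrt(55))*i, a' = (3/8) + ((1/8)*sqrt(55))*i. At the order-1 pole a set g(d) = (d - a)*(rational part) = [14] / (d - a').
Simple pole: residue = g(a) at a = (3/8) - ((1/8)*sqrt(55))*i, which is ((56/55)*sqrt(55))*i.
The branch term is analytic at (3/8) + ((1/8)*sqrt(55))*i and contributes nothing to the residue; only the rational part matters.
The factor d**2 - 3*d/4 + 1 splits as (d - a)(d - a') with a = (3/8) + ((1/8)*sqrt(55))*i, a' = (3/8) - ((1/8)*sqrt(55))*i. At the order-1 pole a set g(d) = (d - a)*(rational part) = [14] / (d - a').
Simple pole: residue = g(a) at a = (3/8) + ((1/8)*sqrt(55))*i, which is -((56/55)*sqrt(55))*i.
List the singular points by increasing real part (a conjugate pair: the negative imaginary part first).


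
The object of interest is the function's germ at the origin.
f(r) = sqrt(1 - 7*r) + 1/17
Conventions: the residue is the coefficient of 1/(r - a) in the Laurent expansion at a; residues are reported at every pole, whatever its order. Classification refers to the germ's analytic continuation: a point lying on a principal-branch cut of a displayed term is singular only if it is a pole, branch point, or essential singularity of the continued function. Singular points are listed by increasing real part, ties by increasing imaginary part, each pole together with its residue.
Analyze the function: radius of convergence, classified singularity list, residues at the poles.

Branch term (1)*sqrt(1 - r/(1/7)): its argument vanishes at r = 1/7, a square-root branch point, modulus 1/7.
The radius of convergence is the smallest modulus among the singular points: 1/7.

Radius of convergence at 0: 1/7.
At 1/7: an algebraic (square-root) branch point.


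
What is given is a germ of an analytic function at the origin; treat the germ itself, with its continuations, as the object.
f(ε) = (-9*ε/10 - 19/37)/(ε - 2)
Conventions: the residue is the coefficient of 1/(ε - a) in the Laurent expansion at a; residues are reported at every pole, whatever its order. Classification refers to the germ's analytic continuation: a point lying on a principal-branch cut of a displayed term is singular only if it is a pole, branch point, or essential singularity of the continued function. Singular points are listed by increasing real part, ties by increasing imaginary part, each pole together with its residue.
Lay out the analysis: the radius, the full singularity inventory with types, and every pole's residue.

Radius of convergence at 0: 2.
At 2: a pole of order 1; residue -428/185.

Denominator factor (ε - 2): pole of order 1 at 2, modulus 2.
The radius of convergence is the smallest modulus among the singular points: 2.
At the order-1 pole 2 set g(ε) = (ε - (2))*f(ε) = -9*ε/10 - 19/37.
Simple pole: residue = g(a) at a = 2, which is -428/185.


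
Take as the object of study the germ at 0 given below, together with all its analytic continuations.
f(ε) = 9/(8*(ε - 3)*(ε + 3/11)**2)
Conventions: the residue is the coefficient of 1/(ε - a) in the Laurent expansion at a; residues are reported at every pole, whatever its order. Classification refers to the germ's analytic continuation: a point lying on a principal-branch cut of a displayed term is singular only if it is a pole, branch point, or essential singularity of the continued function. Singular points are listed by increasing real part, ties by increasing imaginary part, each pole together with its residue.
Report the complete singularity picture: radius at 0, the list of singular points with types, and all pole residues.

Denominator factor (ε - 3): pole of order 1 at 3, modulus 3.
Denominator factor (ε + 3/11)^2: pole of order 2 at -3/11, modulus 3/11.
The radius of convergence is the smallest modulus among the singular points: 3/11.
At the order-2 pole -3/11 set g(ε) = (ε - (-3/11))^2*f(ε) = 9/(8*(ε - 3)).
Order-2 pole: residue = g'(a); g'(-3/11) = -121/1152, so the residue is -121/1152.
At the order-1 pole 3 set g(ε) = (ε - (3))*f(ε) = 9/(8*(ε + 3/11)**2).
Simple pole: residue = g(a) at a = 3, which is 121/1152.
List the singular points by increasing real part (a conjugate pair: the negative imaginary part first).

Radius of convergence at 0: 3/11.
At -3/11: a pole of order 2; residue -121/1152.
At 3: a pole of order 1; residue 121/1152.


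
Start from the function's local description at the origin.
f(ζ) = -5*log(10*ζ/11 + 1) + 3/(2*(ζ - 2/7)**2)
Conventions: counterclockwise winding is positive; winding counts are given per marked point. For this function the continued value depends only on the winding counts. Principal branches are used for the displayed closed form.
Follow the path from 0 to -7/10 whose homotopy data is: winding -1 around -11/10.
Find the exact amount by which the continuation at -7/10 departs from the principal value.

Continued minus principal equals (10)*pi*i.

The rational part is single-valued and drops out of the difference; each branch term changes only by its own monodromy.
(-5)*log(1 - ζ/(-11/10)): each positive loop around -11/10 adds 2*pi*i to the log, so winding -1 contributes (-5)*(-1)*2*pi*i = (10)*pi*i.
Summing the contributions at ζ = -7/10 gives (10)*pi*i.


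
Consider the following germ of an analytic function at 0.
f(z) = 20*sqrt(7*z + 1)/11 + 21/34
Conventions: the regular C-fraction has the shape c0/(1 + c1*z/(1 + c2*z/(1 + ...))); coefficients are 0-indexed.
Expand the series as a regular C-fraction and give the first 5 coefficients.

The regular C-fraction coefficients are [911/374, -2380/911, 15897/3644, 6377/9084, 25417/9084].

Taylor coefficients (expand at 0): a_0 = 911/374, a_1 = 70/11, a_2 = -245/22, a_3 = 1715/44, a_4 = -60025/352.
c0 = a_0 = 911/374. Peel one level at a time: if S = 1 + c*z/S' with S'(0) = 1, then c is the z-coefficient of S and S' = c*z/(S - 1).
S_1 = c0/f = 1 + (-2380/911)*z + (9458715/829921)*z^2 + ...; c1 = -2380/911.
S_2 = c1*z/(S_1 - 1) = 1 + (15897/3644)*z + (-49/16)*z^2 + ...; c2 = 15897/3644.
S_3 = c2*z/(S_2 - 1) = 1 + (6377/9084)*z + (-162084209/82519056)*z^2 + ...; c3 = 6377/9084.
S_4 = c3*z/(S_3 - 1) = 1 + (25417/9084)*z + ...; c4 = 25417/9084.


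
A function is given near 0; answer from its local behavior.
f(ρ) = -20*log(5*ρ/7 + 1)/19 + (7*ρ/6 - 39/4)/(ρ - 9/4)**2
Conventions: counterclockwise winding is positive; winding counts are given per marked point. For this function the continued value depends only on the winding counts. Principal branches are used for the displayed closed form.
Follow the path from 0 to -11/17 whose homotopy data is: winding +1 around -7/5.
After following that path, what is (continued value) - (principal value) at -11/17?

The rational part is single-valued and drops out of the difference; each branch term changes only by its own monodromy.
(-20/19)*log(1 - ρ/(-7/5)): each positive loop around -7/5 adds 2*pi*i to the log, so winding +1 contributes (-20/19)*(1)*2*pi*i = -(40/19)*pi*i.
Summing the contributions at ρ = -11/17 gives -(40/19)*pi*i.

Continued minus principal equals -(40/19)*pi*i.


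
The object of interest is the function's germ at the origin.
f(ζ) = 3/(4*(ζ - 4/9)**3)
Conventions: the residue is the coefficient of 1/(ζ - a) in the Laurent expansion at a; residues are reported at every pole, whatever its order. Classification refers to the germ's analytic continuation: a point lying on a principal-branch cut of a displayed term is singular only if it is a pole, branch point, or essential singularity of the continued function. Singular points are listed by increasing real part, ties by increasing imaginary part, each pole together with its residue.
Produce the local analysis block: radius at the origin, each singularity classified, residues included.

Denominator factor (ζ - 4/9)^3: pole of order 3 at 4/9, modulus 4/9.
The radius of convergence is the smallest modulus among the singular points: 4/9.
At the order-3 pole 4/9 set g(ζ) = (ζ - (4/9))^3*f(ζ) = 3/4.
Order-3 pole: residue = g''(a)/2; g''(4/9) = 0, so the residue is 0.

Radius of convergence at 0: 4/9.
At 4/9: a pole of order 3; residue 0.


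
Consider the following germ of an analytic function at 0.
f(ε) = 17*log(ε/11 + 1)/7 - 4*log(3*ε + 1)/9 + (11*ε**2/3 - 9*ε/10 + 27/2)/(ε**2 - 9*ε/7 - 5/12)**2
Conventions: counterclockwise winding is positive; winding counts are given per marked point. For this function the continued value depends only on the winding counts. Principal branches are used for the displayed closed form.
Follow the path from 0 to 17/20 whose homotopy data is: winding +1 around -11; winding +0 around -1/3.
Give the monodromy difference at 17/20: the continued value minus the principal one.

The rational part is single-valued and drops out of the difference; each branch term changes only by its own monodromy.
(17/7)*log(1 - ε/(-11)): each positive loop around -11 adds 2*pi*i to the log, so winding +1 contributes (17/7)*(1)*2*pi*i = (34/7)*pi*i.
(-4/9)*log(1 - ε/(-1/3)): winding 0 around -1/3, so this term returns to its principal value, contribution 0.
Summing the contributions at ε = 17/20 gives (34/7)*pi*i.

Continued minus principal equals (34/7)*pi*i.


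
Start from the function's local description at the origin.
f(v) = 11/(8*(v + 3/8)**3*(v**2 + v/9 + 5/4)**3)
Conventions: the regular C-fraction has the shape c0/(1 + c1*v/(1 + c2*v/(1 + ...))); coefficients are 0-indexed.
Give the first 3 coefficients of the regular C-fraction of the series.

Taylor coefficients (expand at 0): a_0 = 45056/3375, a_1 = -5586944/50625, a_2 = 1290944512/2278125.
c0 = a_0 = 45056/3375. Peel one level at a time: if S = 1 + c*v/S' with S'(0) = 1, then c is the v-coefficient of S and S' = c*v/(S - 1).
S_1 = c0/f = 1 + (124/15)*v + (17476/675)*v^2 + ...; c1 = 124/15.
S_2 = c1*v/(S_1 - 1) = 1 + (-4369/1395)*v + ...; c2 = -4369/1395.

The regular C-fraction coefficients are [45056/3375, 124/15, -4369/1395].


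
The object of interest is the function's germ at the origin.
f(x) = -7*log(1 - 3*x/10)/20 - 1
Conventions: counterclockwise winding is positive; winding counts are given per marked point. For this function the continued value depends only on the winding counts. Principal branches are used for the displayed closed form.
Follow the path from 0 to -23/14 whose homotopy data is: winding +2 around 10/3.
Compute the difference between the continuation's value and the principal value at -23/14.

Continued minus principal equals -(7/5)*pi*i.

The rational part is single-valued and drops out of the difference; each branch term changes only by its own monodromy.
(-7/20)*log(1 - x/(10/3)): each positive loop around 10/3 adds 2*pi*i to the log, so winding +2 contributes (-7/20)*(2)*2*pi*i = -(7/5)*pi*i.
Summing the contributions at x = -23/14 gives -(7/5)*pi*i.


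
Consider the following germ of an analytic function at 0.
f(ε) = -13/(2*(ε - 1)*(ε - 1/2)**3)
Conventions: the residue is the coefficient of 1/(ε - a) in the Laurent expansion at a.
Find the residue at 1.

The residue is -52.

At the order-1 pole 1 set g(ε) = (ε - (1))*f(ε) = -13/(2*(ε - 1/2)**3).
Simple pole: residue = g(a) at a = 1, which is -52.


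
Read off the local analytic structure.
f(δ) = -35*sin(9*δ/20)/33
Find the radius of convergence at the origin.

The radius of convergence is infinite.

The factor sin(9*δ/20) is entire and contributes no finite singular point.
The polynomial part has no poles.
No finite singular points: the Taylor series at 0 converges everywhere.


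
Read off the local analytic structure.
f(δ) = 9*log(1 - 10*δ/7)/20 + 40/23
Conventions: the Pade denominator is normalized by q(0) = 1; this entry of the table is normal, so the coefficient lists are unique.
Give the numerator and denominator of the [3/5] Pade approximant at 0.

The Pade approximant has numerator coefficients [40/23, -674824809/129488114, 244830688485/50759340688, -472969738825/355315384816]; denominator coefficients [1, -59158245/22519672, 1140114075/551731964, -1713614125/3862123748, -64609875/6758716559, -12290625/13517433118].

Taylor coefficients needed (expand at 0): a_0 = 40/23, a_1 = -9/14, a_2 = -45/98, a_3 = -150/343, a_4 = -1125/2401, a_5 = -9000/16807, a_6 = -75000/117649, a_7 = -4500000/5764801, a_8 = -5625000/5764801.
Write the denominator as Q(δ) = 1 + q1*δ + q2*δ^2 + q3*δ^3 + q4*δ^4 + q5*δ^5. Requiring Q*f - P = O(δ^9) with deg P <= 3 kills the coefficients of δ^4..δ^8 in Q*f:
  δ^4: a_4 + q1*a_3 + q2*a_2 + q3*a_1 + q4*a_0 = 0, i.e. -1125/2401 + (-150/343)*q1 + (-45/98)*q2 + (-9/14)*q3 + (40/23)*q4 = 0.
  δ^5: a_5 + q1*a_4 + q2*a_3 + q3*a_2 + q4*a_1 + q5*a_0 = 0, i.e. -9000/16807 + (-1125/2401)*q1 + (-150/343)*q2 + (-45/98)*q3 + (-9/14)*q4 + (40/23)*q5 = 0.
  δ^6: a_6 + q1*a_5 + q2*a_4 + q3*a_3 + q4*a_2 + q5*a_1 = 0, i.e. -75000/117649 + (-9000/16807)*q1 + (-1125/2401)*q2 + (-150/343)*q3 + (-45/98)*q4 + (-9/14)*q5 = 0.
  δ^7: a_7 + q1*a_6 + q2*a_5 + q3*a_4 + q4*a_3 + q5*a_2 = 0, i.e. -4500000/5764801 + (-75000/117649)*q1 + (-9000/16807)*q2 + (-1125/2401)*q3 + (-150/343)*q4 + (-45/98)*q5 = 0.
  δ^8: a_8 + q1*a_7 + q2*a_6 + q3*a_5 + q4*a_4 + q5*a_3 = 0, i.e. -5625000/5764801 + (-4500000/5764801)*q1 + (-75000/117649)*q2 + (-9000/16807)*q3 + (-1125/2401)*q4 + (-150/343)*q5 = 0.
Solving this linear system: q1 = -59158245/22519672, q2 = 1140114075/551731964, q3 = -1713614125/3862123748, q4 = -64609875/6758716559, q5 = -12290625/13517433118.
The numerator is Q*f truncated at degree 3: P0 = a_0 = 40/23; P1 = a_1 + q1*a_0 = -674824809/129488114; P2 = a_2 + q1*a_1 + q2*a_0 = 244830688485/50759340688; P3 = a_3 + q1*a_2 + q2*a_1 + q3*a_0 = -472969738825/355315384816.


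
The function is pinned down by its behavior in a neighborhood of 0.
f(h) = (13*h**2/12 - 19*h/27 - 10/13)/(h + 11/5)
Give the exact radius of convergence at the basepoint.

Denominator factor (h + 11/5): pole of order 1 at -11/5, modulus 11/5.
The radius of convergence is the smallest modulus among the singular points: 11/5.

The radius of convergence is 11/5.


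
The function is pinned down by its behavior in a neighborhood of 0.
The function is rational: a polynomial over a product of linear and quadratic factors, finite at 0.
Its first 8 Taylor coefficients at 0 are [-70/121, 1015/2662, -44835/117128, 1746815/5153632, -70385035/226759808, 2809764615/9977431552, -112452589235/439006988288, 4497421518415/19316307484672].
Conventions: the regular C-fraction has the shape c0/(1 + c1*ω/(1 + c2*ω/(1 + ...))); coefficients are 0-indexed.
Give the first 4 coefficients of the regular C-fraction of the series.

The regular C-fraction coefficients are [-70/121, 29/44, 10/29, -10/29].

Taylor coefficients (read off): a_0 = -70/121, a_1 = 1015/2662, a_2 = -44835/117128, a_3 = 1746815/5153632.
c0 = a_0 = -70/121. Peel one level at a time: if S = 1 + c*ω/S' with S'(0) = 1, then c is the ω-coefficient of S and S' = c*ω/(S - 1).
S_1 = c0/f = 1 + (29/44)*ω + (-5/22)*ω^2 + ...; c1 = 29/44.
S_2 = c1*ω/(S_1 - 1) = 1 + (10/29)*ω + (100/841)*ω^2 + ...; c2 = 10/29.
S_3 = c2*ω/(S_2 - 1) = 1 + (-10/29)*ω + ...; c3 = -10/29.


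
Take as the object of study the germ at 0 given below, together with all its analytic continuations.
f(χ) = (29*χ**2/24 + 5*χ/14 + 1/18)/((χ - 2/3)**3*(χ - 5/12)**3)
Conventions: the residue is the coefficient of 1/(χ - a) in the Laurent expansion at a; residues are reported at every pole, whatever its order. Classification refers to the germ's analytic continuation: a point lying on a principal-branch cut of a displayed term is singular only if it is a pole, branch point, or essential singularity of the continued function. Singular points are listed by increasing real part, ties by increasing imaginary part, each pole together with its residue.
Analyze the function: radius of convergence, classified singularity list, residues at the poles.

Radius of convergence at 0: 5/12.
At 5/12: a pole of order 3; residue -231176/63.
At 2/3: a pole of order 3; residue 231176/63.

Denominator factor (χ - 2/3)^3: pole of order 3 at 2/3, modulus 2/3.
Denominator factor (χ - 5/12)^3: pole of order 3 at 5/12, modulus 5/12.
The radius of convergence is the smallest modulus among the singular points: 5/12.
At the order-3 pole 5/12 set g(χ) = (χ - (5/12))^3*f(χ) = (29*χ**2/24 + 5*χ/14 + 1/18)/(χ - 2/3)**3.
Order-3 pole: residue = g''(a)/2; g''(5/12) = -462352/63, so the residue is -231176/63.
At the order-3 pole 2/3 set g(χ) = (χ - (2/3))^3*f(χ) = (29*χ**2/24 + 5*χ/14 + 1/18)/(χ - 5/12)**3.
Order-3 pole: residue = g''(a)/2; g''(2/3) = 462352/63, so the residue is 231176/63.
List the singular points by increasing real part (a conjugate pair: the negative imaginary part first).


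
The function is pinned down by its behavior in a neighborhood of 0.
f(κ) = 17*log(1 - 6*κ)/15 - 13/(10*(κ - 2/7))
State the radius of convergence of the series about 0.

Denominator factor (κ - 2/7): pole of order 1 at 2/7, modulus 2/7.
Branch term (17/15)*log(1 - κ/(1/6)): its argument vanishes at κ = 1/6, a logarithmic branch point, modulus 1/6.
The radius of convergence is the smallest modulus among the singular points: 1/6.

The radius of convergence is 1/6.


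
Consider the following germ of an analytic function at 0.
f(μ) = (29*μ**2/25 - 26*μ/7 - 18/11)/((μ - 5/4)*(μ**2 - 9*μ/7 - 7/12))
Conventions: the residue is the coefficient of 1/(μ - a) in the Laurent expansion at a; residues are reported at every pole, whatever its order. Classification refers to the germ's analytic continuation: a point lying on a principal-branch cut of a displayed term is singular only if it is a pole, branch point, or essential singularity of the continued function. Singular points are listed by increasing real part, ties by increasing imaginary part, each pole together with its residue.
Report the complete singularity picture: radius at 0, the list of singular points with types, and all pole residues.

Radius of convergence at 0: -9/14 + (1/42)*sqrt(1758).
At 9/14 - (1/42)*sqrt(1758): a pole of order 1; residue -172708/58025 + (2370887/34002650)*sqrt(1758).
At 5/4: a pole of order 1; residue 16509/2321.
At 9/14 + (1/42)*sqrt(1758): a pole of order 1; residue -172708/58025 - (2370887/34002650)*sqrt(1758).

Denominator factor (μ - 5/4): pole of order 1 at 5/4, modulus 5/4.
Denominator factor (μ**2 - 9*μ/7 - 7/12): discriminant 586/147, real irrational roots 9/14 + (1/42)*sqrt(1758) and 9/14 - (1/42)*sqrt(1758); poles of order 1, moduli 9/14 + (1/42)*sqrt(1758) and -9/14 + (1/42)*sqrt(1758).
The radius of convergence is the smallest modulus among the singular points: -9/14 + (1/42)*sqrt(1758).
The factor μ**2 - 9*μ/7 - 7/12 splits as (μ - a)(μ - a') with a = 9/14 - (1/42)*sqrt(1758), a' = 9/14 + (1/42)*sqrt(1758). At the order-1 pole a set g(μ) = (μ - a)*f(μ) = [(29*μ**2/25 - 26*μ/7 - 18/11)/(μ - 5/4)] / (μ - a').
Simple pole: residue = g(a) at a = 9/14 - (1/42)*sqrt(1758), which is -172708/58025 + (2370887/34002650)*sqrt(1758).
At the order-1 pole 5/4 set g(μ) = (μ - (5/4))*f(μ) = (29*μ**2/25 - 26*μ/7 - 18/11)/(μ**2 - 9*μ/7 - 7/12).
Simple pole: residue = g(a) at a = 5/4, which is 16509/2321.
The factor μ**2 - 9*μ/7 - 7/12 splits as (μ - a)(μ - a') with a = 9/14 + (1/42)*sqrt(1758), a' = 9/14 - (1/42)*sqrt(1758). At the order-1 pole a set g(μ) = (μ - a)*f(μ) = [(29*μ**2/25 - 26*μ/7 - 18/11)/(μ - 5/4)] / (μ - a').
Simple pole: residue = g(a) at a = 9/14 + (1/42)*sqrt(1758), which is -172708/58025 - (2370887/34002650)*sqrt(1758).
List the singular points by increasing real part (a conjugate pair: the negative imaginary part first).
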